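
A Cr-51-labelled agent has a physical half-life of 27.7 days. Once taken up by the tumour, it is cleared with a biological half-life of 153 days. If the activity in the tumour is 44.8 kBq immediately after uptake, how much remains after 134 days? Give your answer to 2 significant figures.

0.85 kBq

1/t_eff = 1/t_phys + 1/t_biol = 1/27.7 + 1/153 = 0.042637 per day.
t_eff = 27.7 × 153 / (27.7 + 153) ≈ 23.454 days.
Remaining = 44.8 × (1/2)^(134/23.454) = 44.8 × (1/2)^5.7134 ≈ 0.85386 kBq.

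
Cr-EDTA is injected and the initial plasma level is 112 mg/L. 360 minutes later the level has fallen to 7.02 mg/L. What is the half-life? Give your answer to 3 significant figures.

90.1 minutes

A/A₀ = 7.02/112 ≈ 0.062679.
n = log₂(15.954) ≈ 3.9959 half-lives elapsed in 360 minutes.
t½ = 360/3.9959 ≈ 90.093 minutes.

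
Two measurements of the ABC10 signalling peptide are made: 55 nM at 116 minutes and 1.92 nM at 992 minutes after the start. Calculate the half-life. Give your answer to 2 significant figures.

Over Δt = 992 − 116 = 876 minutes, the level fell by a factor of 55/1.92 ≈ 28.646.
n = log₂(28.646) ≈ 4.8403 half-lives, so t½ = 876/4.8403 ≈ 180.98 minutes.

180 minutes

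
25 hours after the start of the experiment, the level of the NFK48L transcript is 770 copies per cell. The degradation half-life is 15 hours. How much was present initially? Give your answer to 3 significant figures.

Number of half-lives elapsed: n = 25/15 ≈ 1.6667.
A₀ = A × 2^n = 770 × 2^1.6667 = 770 × 3.1748 ≈ 2444.6 copies per cell.

2440 copies per cell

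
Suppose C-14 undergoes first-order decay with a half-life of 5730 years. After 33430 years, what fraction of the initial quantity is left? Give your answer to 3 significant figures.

0.0175

n = 33430/5730 ≈ 5.8342 half-lives.
Fraction remaining = (1/2)^5.8342 ≈ 0.017528.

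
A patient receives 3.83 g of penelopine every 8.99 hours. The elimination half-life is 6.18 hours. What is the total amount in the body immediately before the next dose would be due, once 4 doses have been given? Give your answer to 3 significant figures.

The 4 doses were given 35.96, 26.97, 17.98, 8.99 hours ago.
Total = 3.83·(1/2)^(35.96/6.18) + 3.83·(1/2)^(26.97/6.18) + 3.83·(1/2)^(17.98/6.18) + 3.83·(1/2)^(8.99/6.18)
      = 0.067854 + 0.18599 + 0.50978 + 1.3973 ≈ 2.1609 g.

2.16 g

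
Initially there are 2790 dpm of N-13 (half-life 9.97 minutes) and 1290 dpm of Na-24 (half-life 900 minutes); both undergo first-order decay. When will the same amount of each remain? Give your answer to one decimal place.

11.2 minutes

Set 2790·(1/2)^(t/9.97) = 1290·(1/2)^(t/900).
Taking log₂: log₂(2790/1290) = t·(1/9.97 − 1/900).
log₂(2.1628) = 1.1129; 1/9.97 − 1/900 = 0.09919.
t = 1.1129 / 0.09919 ≈ 11.22 minutes.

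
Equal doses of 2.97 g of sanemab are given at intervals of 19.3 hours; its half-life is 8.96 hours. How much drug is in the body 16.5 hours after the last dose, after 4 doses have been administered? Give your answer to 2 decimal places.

1.07 g

The 4 doses were given 74.4, 55.1, 35.8, 16.5 hours ago.
Total = 2.97·(1/2)^(74.4/8.96) + 2.97·(1/2)^(55.1/8.96) + 2.97·(1/2)^(35.8/8.96) + 2.97·(1/2)^(16.5/8.96)
      = 0.0094001 + 0.041837 + 0.1862 + 0.82871 ≈ 1.0662 g.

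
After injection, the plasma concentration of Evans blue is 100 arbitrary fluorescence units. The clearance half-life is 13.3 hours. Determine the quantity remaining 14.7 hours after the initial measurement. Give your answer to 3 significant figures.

46.5 arbitrary fluorescence units

Number of half-lives: n = 14.7/13.3 ≈ 1.1053.
Remaining = 100 × (1/2)^1.1053 = 100 × 0.46482 ≈ 46.482 arbitrary fluorescence units.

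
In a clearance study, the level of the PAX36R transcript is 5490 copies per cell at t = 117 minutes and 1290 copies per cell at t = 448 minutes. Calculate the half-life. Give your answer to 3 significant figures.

158 minutes

Over Δt = 448 − 117 = 331 minutes, the level fell by a factor of 5490/1290 ≈ 4.2558.
n = log₂(4.2558) ≈ 2.0894 half-lives, so t½ = 331/2.0894 ≈ 158.42 minutes.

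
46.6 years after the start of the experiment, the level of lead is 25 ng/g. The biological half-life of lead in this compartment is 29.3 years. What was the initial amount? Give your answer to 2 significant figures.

Number of half-lives elapsed: n = 46.6/29.3 ≈ 1.5904.
A₀ = A × 2^n = 25 × 2^1.5904 = 25 × 3.0114 ≈ 75.285 ng/g.

75 ng/g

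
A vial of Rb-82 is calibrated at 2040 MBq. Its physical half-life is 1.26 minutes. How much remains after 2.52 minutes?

Elapsed time is 2 half-lives (2.52/1.26).
Each half-life halves the amount: 2040 × (1/2)^2 = 2040/4 = 510 MBq.

510 MBq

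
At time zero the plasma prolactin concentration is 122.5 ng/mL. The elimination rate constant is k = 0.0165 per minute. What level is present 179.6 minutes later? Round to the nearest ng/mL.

6 ng/mL

t½ = ln 2 / k = 0.69315 / 0.0165 ≈ 42.009 minutes.
Number of half-lives: n = 179.6/42.009 ≈ 4.2753.
Remaining = 122.5 × (1/2)^4.2753 = 122.5 × 0.051643 ≈ 6.3263 ng/mL.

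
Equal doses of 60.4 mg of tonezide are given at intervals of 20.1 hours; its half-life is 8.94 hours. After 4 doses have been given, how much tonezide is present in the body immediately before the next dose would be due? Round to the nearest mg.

16 mg

The 4 doses were given 80.4, 60.3, 40.2, 20.1 hours ago.
Total = 60.4·(1/2)^(80.4/8.94) + 60.4·(1/2)^(60.3/8.94) + 60.4·(1/2)^(40.2/8.94) + 60.4·(1/2)^(20.1/8.94)
      = 0.11852 + 0.56312 + 2.6755 + 12.712 ≈ 16.069 mg.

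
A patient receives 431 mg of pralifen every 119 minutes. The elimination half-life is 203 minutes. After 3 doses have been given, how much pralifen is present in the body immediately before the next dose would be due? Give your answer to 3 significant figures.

606 mg

The 3 doses were given 357, 238, 119 minutes ago.
Total = 431·(1/2)^(357/203) + 431·(1/2)^(238/203) + 431·(1/2)^(119/203)
      = 127.37 + 191.23 + 287.09 ≈ 605.68 mg.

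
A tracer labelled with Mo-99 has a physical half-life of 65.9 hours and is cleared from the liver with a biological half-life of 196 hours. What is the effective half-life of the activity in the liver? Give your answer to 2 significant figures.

1/t_eff = 1/t_phys + 1/t_biol = 1/65.9 + 1/196 = 0.020277 per hour.
t_eff = 65.9 × 196 / (65.9 + 196) ≈ 49.318 hours.

49 hours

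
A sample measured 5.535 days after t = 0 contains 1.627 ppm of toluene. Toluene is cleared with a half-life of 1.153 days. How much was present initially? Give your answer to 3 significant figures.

45.3 ppm

Number of half-lives elapsed: n = 5.535/1.153 ≈ 4.8005.
A₀ = A × 2^n = 1.627 × 2^4.8005 = 1.627 × 27.868 ≈ 45.341 ppm.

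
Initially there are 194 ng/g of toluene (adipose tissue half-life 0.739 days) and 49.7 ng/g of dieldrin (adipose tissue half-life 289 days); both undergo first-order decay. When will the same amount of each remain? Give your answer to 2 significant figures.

1.5 days

Set 194·(1/2)^(t/0.739) = 49.7·(1/2)^(t/289).
Taking log₂: log₂(194/49.7) = t·(1/0.739 − 1/289).
log₂(3.9034) = 1.9647; 1/0.739 − 1/289 = 1.3497.
t = 1.9647 / 1.3497 ≈ 1.4557 days.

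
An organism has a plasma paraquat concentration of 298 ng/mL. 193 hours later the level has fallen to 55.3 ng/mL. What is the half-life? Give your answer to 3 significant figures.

A/A₀ = 55.3/298 ≈ 0.18557.
n = log₂(5.3888) ≈ 2.43 half-lives elapsed in 193 hours.
t½ = 193/2.43 ≈ 79.425 hours.

79.4 hours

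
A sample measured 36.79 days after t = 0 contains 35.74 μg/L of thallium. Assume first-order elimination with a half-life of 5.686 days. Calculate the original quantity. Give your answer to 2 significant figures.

Number of half-lives elapsed: n = 36.79/5.686 ≈ 6.4703.
A₀ = A × 2^n = 35.74 × 2^6.4703 = 35.74 × 88.664 ≈ 3168.9 μg/L.

3200 μg/L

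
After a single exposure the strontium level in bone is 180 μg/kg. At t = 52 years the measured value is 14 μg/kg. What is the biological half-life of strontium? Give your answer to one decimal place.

14.1 years

A/A₀ = 14/180 ≈ 0.077778.
n = log₂(12.857) ≈ 3.6845 half-lives elapsed in 52 years.
t½ = 52/3.6845 ≈ 14.113 years.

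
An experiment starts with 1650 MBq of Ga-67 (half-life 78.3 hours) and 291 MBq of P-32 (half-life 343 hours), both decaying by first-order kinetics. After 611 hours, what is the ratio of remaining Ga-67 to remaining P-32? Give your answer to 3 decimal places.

Ga-67: 1650 × (1/2)^(611/78.3) = 1650 × (1/2)^7.8033 ≈ 7.3867 MBq.
P-32: 291 × (1/2)^(611/343) = 291 × (1/2)^1.7813 ≈ 84.656 MBq.
Ratio ≈ 7.3867 / 84.656 ≈ 0.087256.

0.087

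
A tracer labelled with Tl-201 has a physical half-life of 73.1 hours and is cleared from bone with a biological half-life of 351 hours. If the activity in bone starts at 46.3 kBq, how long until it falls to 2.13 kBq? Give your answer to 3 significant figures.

269 hours

1/t_eff = 1/t_phys + 1/t_biol = 1/73.1 + 1/351 = 0.016529 per hour.
t_eff = 73.1 × 351 / (73.1 + 351) ≈ 60.5 hours.
n = log₂(46.3/2.13) ≈ 4.4421; t = 4.4421 × 60.5 ≈ 268.75 hours.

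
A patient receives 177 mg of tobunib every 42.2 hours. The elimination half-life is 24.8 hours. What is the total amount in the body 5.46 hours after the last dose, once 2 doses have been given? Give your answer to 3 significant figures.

199 mg

The 2 doses were given 47.66, 5.46 hours ago.
Total = 177·(1/2)^(47.66/24.8) + 177·(1/2)^(5.46/24.8)
      = 46.716 + 151.95 ≈ 198.66 mg.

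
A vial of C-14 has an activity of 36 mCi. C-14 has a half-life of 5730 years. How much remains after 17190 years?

4.5 mCi

Elapsed time is 3 half-lives (17190/5730).
Each half-life halves the amount: 36 × (1/2)^3 = 36/8 = 4.5 mCi.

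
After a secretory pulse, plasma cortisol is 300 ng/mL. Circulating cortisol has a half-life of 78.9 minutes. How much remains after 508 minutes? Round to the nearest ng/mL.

3 ng/mL

Number of half-lives: n = 508/78.9 ≈ 6.4385.
Remaining = 300 × (1/2)^6.4385 = 300 × 0.011529 ≈ 3.4588 ng/mL.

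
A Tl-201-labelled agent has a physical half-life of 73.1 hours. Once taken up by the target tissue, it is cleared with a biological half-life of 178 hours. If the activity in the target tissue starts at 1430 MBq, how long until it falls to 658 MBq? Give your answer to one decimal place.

1/t_eff = 1/t_phys + 1/t_biol = 1/73.1 + 1/178 = 0.019298 per hour.
t_eff = 73.1 × 178 / (73.1 + 178) ≈ 51.819 hours.
n = log₂(1430/658) ≈ 1.1199; t = 1.1199 × 51.819 ≈ 58.03 hours.

58.0 hours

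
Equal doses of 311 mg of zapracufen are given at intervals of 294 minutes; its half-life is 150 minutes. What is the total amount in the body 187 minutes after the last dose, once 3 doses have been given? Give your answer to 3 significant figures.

The 3 doses were given 775, 481, 187 minutes ago.
Total = 311·(1/2)^(775/150) + 311·(1/2)^(481/150) + 311·(1/2)^(187/150)
      = 8.6584 + 33.687 + 131.06 ≈ 173.41 mg.

173 mg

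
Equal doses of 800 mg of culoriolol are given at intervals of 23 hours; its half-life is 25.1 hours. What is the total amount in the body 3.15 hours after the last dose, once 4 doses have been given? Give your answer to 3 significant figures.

1440 mg

The 4 doses were given 72.15, 49.15, 26.15, 3.15 hours ago.
Total = 800·(1/2)^(72.15/25.1) + 800·(1/2)^(49.15/25.1) + 800·(1/2)^(26.15/25.1) + 800·(1/2)^(3.15/25.1)
      = 109.09 + 205.88 + 388.57 + 733.35 ≈ 1436.9 mg.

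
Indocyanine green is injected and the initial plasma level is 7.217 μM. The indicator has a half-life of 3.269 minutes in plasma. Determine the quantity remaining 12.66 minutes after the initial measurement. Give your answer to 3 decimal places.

Number of half-lives: n = 12.66/3.269 ≈ 3.8727.
Remaining = 7.217 × (1/2)^3.8727 = 7.217 × 0.068263 ≈ 0.49266 μM.

0.493 μM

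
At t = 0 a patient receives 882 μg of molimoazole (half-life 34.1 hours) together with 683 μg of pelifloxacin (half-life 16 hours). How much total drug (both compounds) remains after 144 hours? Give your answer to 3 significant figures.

48.6 μg

molimoazole: 882 × (1/2)^(144/34.1) = 882 × (1/2)^4.2229 ≈ 47.234 μg.
pelifloxacin: 683 × (1/2)^(144/16) = 683 × (1/2)^9 ≈ 1.334 μg.
Total = 47.234 + 1.334 ≈ 48.568 μg.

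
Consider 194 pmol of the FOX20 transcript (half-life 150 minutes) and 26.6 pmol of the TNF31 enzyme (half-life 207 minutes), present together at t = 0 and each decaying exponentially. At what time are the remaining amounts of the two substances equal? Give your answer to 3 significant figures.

Set 194·(1/2)^(t/150) = 26.6·(1/2)^(t/207).
Taking log₂: log₂(194/26.6) = t·(1/150 − 1/207).
log₂(7.2932) = 2.8666; 1/150 − 1/207 = 0.0018357.
t = 2.8666 / 0.0018357 ≈ 1561.5 minutes.

1560 minutes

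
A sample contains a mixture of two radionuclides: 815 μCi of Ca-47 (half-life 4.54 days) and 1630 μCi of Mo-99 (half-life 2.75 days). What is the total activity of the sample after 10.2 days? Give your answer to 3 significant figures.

Ca-47: 815 × (1/2)^(10.2/4.54) = 815 × (1/2)^2.2467 ≈ 171.73 μCi.
Mo-99: 1630 × (1/2)^(10.2/2.75) = 1630 × (1/2)^3.7091 ≈ 124.63 μCi.
Total = 171.73 + 124.63 ≈ 296.36 μCi.

296 μCi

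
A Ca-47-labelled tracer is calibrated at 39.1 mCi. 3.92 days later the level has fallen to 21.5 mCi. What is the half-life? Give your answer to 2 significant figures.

A/A₀ = 21.5/39.1 ≈ 0.54987.
n = log₂(1.8186) ≈ 0.86283 half-lives elapsed in 3.92 days.
t½ = 3.92/0.86283 ≈ 4.5432 days.

4.5 days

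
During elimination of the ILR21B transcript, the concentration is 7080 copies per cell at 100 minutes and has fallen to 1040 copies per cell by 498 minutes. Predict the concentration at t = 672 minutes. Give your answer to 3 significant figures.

450 copies per cell

Over Δt = 498 − 100 = 398 minutes, the level fell by a factor of 7080/1040 ≈ 6.8077.
n = log₂(6.8077) ≈ 2.7672 half-lives, so t½ = 398/2.7672 ≈ 143.83 minutes.
From t = 498 to t = 672: 1040 × (1/2)^((672−498)/143.83) ≈ 449.63 copies per cell.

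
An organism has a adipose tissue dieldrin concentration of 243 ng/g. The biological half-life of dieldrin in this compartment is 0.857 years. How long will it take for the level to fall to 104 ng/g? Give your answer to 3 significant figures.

Fraction remaining = 104/243 ≈ 0.42798.
n = log₂(243/104) = ln(2.3365)/ln 2 ≈ 1.2244 half-lives.
t = n × t½ = 1.2244 × 0.857 ≈ 1.0493 years.

1.05 years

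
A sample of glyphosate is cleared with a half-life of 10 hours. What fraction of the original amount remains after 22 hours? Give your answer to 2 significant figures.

n = 22/10 ≈ 2.2 half-lives.
Fraction remaining = (1/2)^2.2 ≈ 0.21764.

0.22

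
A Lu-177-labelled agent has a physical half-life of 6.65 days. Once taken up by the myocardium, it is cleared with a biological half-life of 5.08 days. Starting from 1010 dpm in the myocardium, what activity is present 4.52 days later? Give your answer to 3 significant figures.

340 dpm

1/t_eff = 1/t_phys + 1/t_biol = 1/6.65 + 1/5.08 = 0.34723 per day.
t_eff = 6.65 × 5.08 / (6.65 + 5.08) ≈ 2.88 days.
Remaining = 1010 × (1/2)^(4.52/2.88) = 1010 × (1/2)^1.5695 ≈ 340.3 dpm.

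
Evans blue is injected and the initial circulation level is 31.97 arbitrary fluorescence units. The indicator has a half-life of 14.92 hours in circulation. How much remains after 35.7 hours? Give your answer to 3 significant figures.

Number of half-lives: n = 35.7/14.92 ≈ 2.3928.
Remaining = 31.97 × (1/2)^2.3928 = 31.97 × 0.19042 ≈ 6.0877 arbitrary fluorescence units.

6.09 arbitrary fluorescence units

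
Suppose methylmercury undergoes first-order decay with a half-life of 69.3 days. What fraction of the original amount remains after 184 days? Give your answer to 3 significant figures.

0.159

n = 184/69.3 ≈ 2.6551 half-lives.
Fraction remaining = (1/2)^2.6551 ≈ 0.15876.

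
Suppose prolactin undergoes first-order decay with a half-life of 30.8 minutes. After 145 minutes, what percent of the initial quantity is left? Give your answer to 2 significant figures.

3.8%

n = 145/30.8 ≈ 4.7078 half-lives.
Fraction remaining = (1/2)^4.7078 ≈ 0.038266, i.e. 3.8266%.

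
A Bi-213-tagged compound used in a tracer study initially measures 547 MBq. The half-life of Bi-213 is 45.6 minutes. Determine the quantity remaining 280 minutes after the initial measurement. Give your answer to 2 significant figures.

Number of half-lives: n = 280/45.6 ≈ 6.1404.
Remaining = 547 × (1/2)^6.1404 = 547 × 0.014177 ≈ 7.7546 MBq.

7.8 MBq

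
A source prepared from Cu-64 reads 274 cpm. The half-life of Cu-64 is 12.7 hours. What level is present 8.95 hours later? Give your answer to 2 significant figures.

170 cpm

Number of half-lives: n = 8.95/12.7 ≈ 0.70472.
Remaining = 274 × (1/2)^0.70472 = 274 × 0.61356 ≈ 168.12 cpm.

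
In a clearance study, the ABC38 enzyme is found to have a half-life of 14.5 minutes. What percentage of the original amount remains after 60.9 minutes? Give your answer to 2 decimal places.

5.44%

n = 60.9/14.5 ≈ 4.2 half-lives.
Fraction remaining = (1/2)^4.2 ≈ 0.054409, i.e. 5.4409%.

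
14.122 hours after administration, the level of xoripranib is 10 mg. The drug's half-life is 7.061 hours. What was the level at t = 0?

40 mg

Number of half-lives elapsed: n = 14.122/7.061 ≈ 2.
A₀ = A × 2^n = 10 × 2^2 = 10 × 4 ≈ 40 mg.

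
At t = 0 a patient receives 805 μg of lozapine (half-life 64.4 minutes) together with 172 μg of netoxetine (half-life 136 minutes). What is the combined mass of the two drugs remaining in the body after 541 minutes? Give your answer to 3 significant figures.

lozapine: 805 × (1/2)^(541/64.4) = 805 × (1/2)^8.4006 ≈ 2.3821 μg.
netoxetine: 172 × (1/2)^(541/136) = 172 × (1/2)^3.9779 ≈ 10.916 μg.
Total = 2.3821 + 10.916 ≈ 13.298 μg.

13.3 μg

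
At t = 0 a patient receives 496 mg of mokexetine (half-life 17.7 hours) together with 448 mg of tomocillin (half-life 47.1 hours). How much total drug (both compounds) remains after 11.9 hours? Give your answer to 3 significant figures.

mokexetine: 496 × (1/2)^(11.9/17.7) = 496 × (1/2)^0.67232 ≈ 311.24 mg.
tomocillin: 448 × (1/2)^(11.9/47.1) = 448 × (1/2)^0.25265 ≈ 376.03 mg.
Total = 311.24 + 376.03 ≈ 687.27 mg.

687 mg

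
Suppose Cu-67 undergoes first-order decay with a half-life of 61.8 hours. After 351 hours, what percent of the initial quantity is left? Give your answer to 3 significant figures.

1.95%

n = 351/61.8 ≈ 5.6796 half-lives.
Fraction remaining = (1/2)^5.6796 ≈ 0.01951, i.e. 1.951%.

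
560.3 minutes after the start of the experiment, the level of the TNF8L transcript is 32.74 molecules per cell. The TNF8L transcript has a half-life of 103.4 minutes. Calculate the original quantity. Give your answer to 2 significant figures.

Number of half-lives elapsed: n = 560.3/103.4 ≈ 5.4188.
A₀ = A × 2^n = 32.74 × 2^5.4188 = 32.74 × 42.777 ≈ 1400.5 molecules per cell.

1400 molecules per cell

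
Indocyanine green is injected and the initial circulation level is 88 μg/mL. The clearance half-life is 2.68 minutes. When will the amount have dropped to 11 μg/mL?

8.04 minutes

11/88 = 1/8, so 3 half-lives have elapsed.
t = 3 × 2.68 = 8.04 minutes.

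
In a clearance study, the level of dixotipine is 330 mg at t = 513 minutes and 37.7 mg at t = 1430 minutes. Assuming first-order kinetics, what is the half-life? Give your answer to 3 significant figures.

293 minutes

Over Δt = 1430 − 513 = 917 minutes, the level fell by a factor of 330/37.7 ≈ 8.7533.
n = log₂(8.7533) ≈ 3.1298 half-lives, so t½ = 917/3.1298 ≈ 292.99 minutes.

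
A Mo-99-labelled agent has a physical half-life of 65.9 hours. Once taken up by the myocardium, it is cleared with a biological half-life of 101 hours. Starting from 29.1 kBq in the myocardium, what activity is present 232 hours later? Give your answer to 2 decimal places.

1/t_eff = 1/t_phys + 1/t_biol = 1/65.9 + 1/101 = 0.025075 per hour.
t_eff = 65.9 × 101 / (65.9 + 101) ≈ 39.88 hours.
Remaining = 29.1 × (1/2)^(232/39.88) = 29.1 × (1/2)^5.8175 ≈ 0.516 kBq.

0.52 kBq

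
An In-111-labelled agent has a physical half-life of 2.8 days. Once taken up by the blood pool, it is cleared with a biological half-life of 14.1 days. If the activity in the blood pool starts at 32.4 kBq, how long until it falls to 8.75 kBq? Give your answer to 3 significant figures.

1/t_eff = 1/t_phys + 1/t_biol = 1/2.8 + 1/14.1 = 0.42806 per day.
t_eff = 2.8 × 14.1 / (2.8 + 14.1) ≈ 2.3361 days.
n = log₂(32.4/8.75) ≈ 1.8886; t = 1.8886 × 2.3361 ≈ 4.412 days.

4.41 days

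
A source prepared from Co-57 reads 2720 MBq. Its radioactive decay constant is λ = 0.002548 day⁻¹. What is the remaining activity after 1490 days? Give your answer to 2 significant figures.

t½ = ln 2 / λ = 0.69315 / 0.002548 ≈ 272.04 days.
Number of half-lives: n = 1490/272.04 ≈ 5.4772.
Remaining = 2720 × (1/2)^5.4772 = 2720 × 0.022449 ≈ 61.061 MBq.

61 MBq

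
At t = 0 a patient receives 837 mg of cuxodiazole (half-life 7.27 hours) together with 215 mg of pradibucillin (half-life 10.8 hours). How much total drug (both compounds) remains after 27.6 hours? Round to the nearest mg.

cuxodiazole: 837 × (1/2)^(27.6/7.27) = 837 × (1/2)^3.7964 ≈ 60.24 mg.
pradibucillin: 215 × (1/2)^(27.6/10.8) = 215 × (1/2)^2.5556 ≈ 36.571 mg.
Total = 60.24 + 36.571 ≈ 96.812 mg.

97 mg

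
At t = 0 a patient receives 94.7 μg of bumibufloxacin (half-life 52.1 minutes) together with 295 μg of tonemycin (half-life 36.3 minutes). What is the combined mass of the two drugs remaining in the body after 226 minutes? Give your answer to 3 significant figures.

8.62 μg

bumibufloxacin: 94.7 × (1/2)^(226/52.1) = 94.7 × (1/2)^4.3378 ≈ 4.6832 μg.
tonemycin: 295 × (1/2)^(226/36.3) = 295 × (1/2)^6.2259 ≈ 3.9413 μg.
Total = 4.6832 + 3.9413 ≈ 8.6245 μg.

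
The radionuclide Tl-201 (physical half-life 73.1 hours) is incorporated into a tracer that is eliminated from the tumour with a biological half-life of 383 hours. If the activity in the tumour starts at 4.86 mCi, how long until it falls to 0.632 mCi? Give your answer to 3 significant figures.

1/t_eff = 1/t_phys + 1/t_biol = 1/73.1 + 1/383 = 0.016291 per hour.
t_eff = 73.1 × 383 / (73.1 + 383) ≈ 61.384 hours.
n = log₂(4.86/0.632) ≈ 2.943; t = 2.943 × 61.384 ≈ 180.65 hours.

181 hours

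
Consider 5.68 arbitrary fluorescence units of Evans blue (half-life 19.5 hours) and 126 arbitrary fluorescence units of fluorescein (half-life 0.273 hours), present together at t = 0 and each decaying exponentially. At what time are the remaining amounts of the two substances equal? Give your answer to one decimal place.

Set 5.68·(1/2)^(t/19.5) = 126·(1/2)^(t/0.273).
Taking log₂: log₂(5.68/126) = t·(1/19.5 − 1/0.273).
log₂(0.045079) = -4.4714; 1/19.5 − 1/0.273 = -3.6117.
t = -4.4714 / -3.6117 ≈ 1.238 hours.

1.2 hours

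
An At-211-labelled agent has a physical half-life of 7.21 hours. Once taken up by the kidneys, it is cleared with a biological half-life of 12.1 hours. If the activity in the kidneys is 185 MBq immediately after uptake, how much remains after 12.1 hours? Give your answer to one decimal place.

28.9 MBq

1/t_eff = 1/t_phys + 1/t_biol = 1/7.21 + 1/12.1 = 0.22134 per hour.
t_eff = 7.21 × 12.1 / (7.21 + 12.1) ≈ 4.5179 hours.
Remaining = 185 × (1/2)^(12.1/4.5179) = 185 × (1/2)^2.6782 ≈ 28.903 MBq.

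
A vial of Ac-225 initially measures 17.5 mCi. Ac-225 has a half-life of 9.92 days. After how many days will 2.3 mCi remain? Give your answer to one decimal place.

29.0 days

Fraction remaining = 2.3/17.5 ≈ 0.13143.
n = log₂(17.5/2.3) = ln(7.6087)/ln 2 ≈ 2.9276 half-lives.
t = n × t½ = 2.9276 × 9.92 ≈ 29.042 days.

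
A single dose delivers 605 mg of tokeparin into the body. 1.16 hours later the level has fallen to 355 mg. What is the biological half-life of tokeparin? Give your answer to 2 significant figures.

1.5 hours

A/A₀ = 355/605 ≈ 0.58678.
n = log₂(1.7042) ≈ 0.76912 half-lives elapsed in 1.16 hours.
t½ = 1.16/0.76912 ≈ 1.5082 hours.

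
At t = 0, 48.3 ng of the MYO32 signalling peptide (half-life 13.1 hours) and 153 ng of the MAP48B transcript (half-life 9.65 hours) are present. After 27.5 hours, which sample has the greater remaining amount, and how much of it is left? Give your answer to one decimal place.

MYO32 signalling peptide: 48.3 × (1/2)^2.0992 ≈ 11.272 ng.
MAP48B transcript: 153 × (1/2)^2.8497 ≈ 21.224 ng.
MAP48B transcript has more remaining, at ≈ 21.224 ng.

MAP48B transcript, 21.2 ng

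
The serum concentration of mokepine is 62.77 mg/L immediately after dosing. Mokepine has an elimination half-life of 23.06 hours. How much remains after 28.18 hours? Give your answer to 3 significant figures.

Number of half-lives: n = 28.18/23.06 ≈ 1.222.
Remaining = 62.77 × (1/2)^1.222 = 62.77 × 0.42868 ≈ 26.908 mg/L.

26.9 mg/L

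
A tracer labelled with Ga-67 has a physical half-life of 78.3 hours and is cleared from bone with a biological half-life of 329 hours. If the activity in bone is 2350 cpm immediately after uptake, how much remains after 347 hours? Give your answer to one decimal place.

1/t_eff = 1/t_phys + 1/t_biol = 1/78.3 + 1/329 = 0.015811 per hour.
t_eff = 78.3 × 329 / (78.3 + 329) ≈ 63.247 hours.
Remaining = 2350 × (1/2)^(347/63.247) = 2350 × (1/2)^5.4864 ≈ 52.421 cpm.

52.4 cpm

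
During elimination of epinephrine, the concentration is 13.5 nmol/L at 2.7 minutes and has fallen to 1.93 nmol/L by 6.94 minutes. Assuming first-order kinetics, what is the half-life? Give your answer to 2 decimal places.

1.51 minutes

Over Δt = 6.94 − 2.7 = 4.24 minutes, the level fell by a factor of 13.5/1.93 ≈ 6.9948.
n = log₂(6.9948) ≈ 2.8063 half-lives, so t½ = 4.24/2.8063 ≈ 1.5109 minutes.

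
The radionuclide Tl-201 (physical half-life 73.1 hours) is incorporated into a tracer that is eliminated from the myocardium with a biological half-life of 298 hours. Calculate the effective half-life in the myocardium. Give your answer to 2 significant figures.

1/t_eff = 1/t_phys + 1/t_biol = 1/73.1 + 1/298 = 0.017036 per hour.
t_eff = 73.1 × 298 / (73.1 + 298) ≈ 58.701 hours.

59 hours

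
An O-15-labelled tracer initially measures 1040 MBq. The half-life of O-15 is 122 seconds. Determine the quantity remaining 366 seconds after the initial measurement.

130 MBq

Elapsed time is 3 half-lives (366/122).
Each half-life halves the amount: 1040 × (1/2)^3 = 1040/8 = 130 MBq.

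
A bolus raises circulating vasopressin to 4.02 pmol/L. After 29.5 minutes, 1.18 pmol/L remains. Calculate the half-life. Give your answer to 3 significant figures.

A/A₀ = 1.18/4.02 ≈ 0.29353.
n = log₂(3.4068) ≈ 1.7684 half-lives elapsed in 29.5 minutes.
t½ = 29.5/1.7684 ≈ 16.682 minutes.

16.7 minutes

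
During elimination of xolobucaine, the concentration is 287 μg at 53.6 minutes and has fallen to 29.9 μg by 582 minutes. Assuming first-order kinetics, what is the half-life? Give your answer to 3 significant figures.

162 minutes

Over Δt = 582 − 53.6 = 528.4 minutes, the level fell by a factor of 287/29.9 ≈ 9.5987.
n = log₂(9.5987) ≈ 3.2628 half-lives, so t½ = 528.4/3.2628 ≈ 161.95 minutes.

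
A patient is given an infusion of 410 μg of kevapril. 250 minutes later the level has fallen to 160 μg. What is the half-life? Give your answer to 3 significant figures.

A/A₀ = 160/410 ≈ 0.39024.
n = log₂(2.5625) ≈ 1.3576 half-lives elapsed in 250 minutes.
t½ = 250/1.3576 ≈ 184.16 minutes.

184 minutes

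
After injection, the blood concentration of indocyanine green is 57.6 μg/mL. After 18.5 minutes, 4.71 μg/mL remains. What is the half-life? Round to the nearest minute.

5 minutes

A/A₀ = 4.71/57.6 ≈ 0.081771.
n = log₂(12.229) ≈ 3.6123 half-lives elapsed in 18.5 minutes.
t½ = 18.5/3.6123 ≈ 5.1214 minutes.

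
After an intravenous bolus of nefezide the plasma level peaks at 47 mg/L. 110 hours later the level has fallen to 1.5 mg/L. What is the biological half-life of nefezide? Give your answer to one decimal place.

A/A₀ = 1.5/47 ≈ 0.031915.
n = log₂(31.333) ≈ 4.9696 half-lives elapsed in 110 hours.
t½ = 110/4.9696 ≈ 22.134 hours.

22.1 hours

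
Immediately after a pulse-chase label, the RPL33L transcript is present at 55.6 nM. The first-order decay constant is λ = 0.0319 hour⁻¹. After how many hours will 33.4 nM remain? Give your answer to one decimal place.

16.0 hours

t½ = ln 2 / λ = 0.69315 / 0.0319 ≈ 21.729 hours.
Fraction remaining = 33.4/55.6 ≈ 0.60072.
n = log₂(55.6/33.4) = ln(1.6647)/ln 2 ≈ 0.73524 half-lives.
t = n × t½ = 0.73524 × 21.729 ≈ 15.976 hours.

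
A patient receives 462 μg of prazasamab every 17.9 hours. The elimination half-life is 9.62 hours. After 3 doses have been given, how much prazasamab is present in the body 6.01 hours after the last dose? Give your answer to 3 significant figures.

The 3 doses were given 41.81, 23.91, 6.01 hours ago.
Total = 462·(1/2)^(41.81/9.62) + 462·(1/2)^(23.91/9.62) + 462·(1/2)^(6.01/9.62)
      = 22.715 + 82.499 + 299.62 ≈ 404.84 μg.

405 μg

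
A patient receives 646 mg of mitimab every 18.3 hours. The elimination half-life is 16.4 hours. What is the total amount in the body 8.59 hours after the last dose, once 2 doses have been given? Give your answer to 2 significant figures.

660 mg

The 2 doses were given 26.89, 8.59 hours ago.
Total = 646·(1/2)^(26.89/16.4) + 646·(1/2)^(8.59/16.4)
      = 207.33 + 449.32 ≈ 656.65 mg.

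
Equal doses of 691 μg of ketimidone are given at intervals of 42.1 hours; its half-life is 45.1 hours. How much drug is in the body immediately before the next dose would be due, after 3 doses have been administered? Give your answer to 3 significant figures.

The 3 doses were given 126.3, 84.2, 42.1 hours ago.
Total = 691·(1/2)^(126.3/45.1) + 691·(1/2)^(84.2/45.1) + 691·(1/2)^(42.1/45.1)
      = 99.188 + 189.44 + 361.8 ≈ 650.43 μg.

650 μg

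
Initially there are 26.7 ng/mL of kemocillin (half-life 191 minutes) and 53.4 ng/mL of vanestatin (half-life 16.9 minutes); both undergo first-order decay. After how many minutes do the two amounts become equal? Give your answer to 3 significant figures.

18.5 minutes

Set 26.7·(1/2)^(t/191) = 53.4·(1/2)^(t/16.9).
Taking log₂: log₂(26.7/53.4) = t·(1/191 − 1/16.9).
log₂(0.5) = -1; 1/191 − 1/16.9 = -0.053936.
t = -1 / -0.053936 ≈ 18.54 minutes.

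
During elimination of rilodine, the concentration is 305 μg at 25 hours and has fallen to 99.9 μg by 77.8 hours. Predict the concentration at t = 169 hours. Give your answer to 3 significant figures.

Over Δt = 77.8 − 25 = 52.8 hours, the level fell by a factor of 305/99.9 ≈ 3.0531.
n = log₂(3.0531) ≈ 1.6103 half-lives, so t½ = 52.8/1.6103 ≈ 32.79 hours.
From t = 77.8 to t = 169: 99.9 × (1/2)^((169−77.8)/32.79) ≈ 14.531 μg.

14.5 μg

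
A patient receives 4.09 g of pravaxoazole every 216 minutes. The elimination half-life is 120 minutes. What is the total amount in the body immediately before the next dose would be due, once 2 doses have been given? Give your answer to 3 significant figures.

1.51 g

The 2 doses were given 432, 216 minutes ago.
Total = 4.09·(1/2)^(432/120) + 4.09·(1/2)^(216/120)
      = 0.3373 + 1.1745 ≈ 1.5118 g.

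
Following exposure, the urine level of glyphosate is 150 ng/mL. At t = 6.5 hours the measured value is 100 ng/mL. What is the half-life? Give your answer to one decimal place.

A/A₀ = 100/150 ≈ 0.66667.
n = log₂(1.5) ≈ 0.58496 half-lives elapsed in 6.5 hours.
t½ = 6.5/0.58496 ≈ 11.112 hours.

11.1 hours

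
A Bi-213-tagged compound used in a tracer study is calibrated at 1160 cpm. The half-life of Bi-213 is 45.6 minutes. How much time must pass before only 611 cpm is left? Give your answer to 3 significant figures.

42.2 minutes

Fraction remaining = 611/1160 ≈ 0.52672.
n = log₂(1160/611) = ln(1.8985)/ln 2 ≈ 0.92488 half-lives.
t = n × t½ = 0.92488 × 45.6 ≈ 42.175 minutes.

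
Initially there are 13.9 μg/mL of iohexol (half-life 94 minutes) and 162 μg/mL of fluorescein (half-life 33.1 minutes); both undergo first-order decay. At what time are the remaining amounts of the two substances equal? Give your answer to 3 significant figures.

181 minutes

Set 13.9·(1/2)^(t/94) = 162·(1/2)^(t/33.1).
Taking log₂: log₂(13.9/162) = t·(1/94 − 1/33.1).
log₂(0.085802) = -3.5428; 1/94 − 1/33.1 = -0.019573.
t = -3.5428 / -0.019573 ≈ 181 minutes.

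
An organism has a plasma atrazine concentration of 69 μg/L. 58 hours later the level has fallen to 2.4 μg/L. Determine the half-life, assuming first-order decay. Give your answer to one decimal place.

A/A₀ = 2.4/69 ≈ 0.034783.
n = log₂(28.75) ≈ 4.8455 half-lives elapsed in 58 hours.
t½ = 58/4.8455 ≈ 11.97 hours.

12.0 hours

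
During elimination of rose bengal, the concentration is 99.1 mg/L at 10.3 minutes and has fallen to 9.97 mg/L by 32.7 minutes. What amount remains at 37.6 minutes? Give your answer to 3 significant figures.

Over Δt = 32.7 − 10.3 = 22.4 minutes, the level fell by a factor of 99.1/9.97 ≈ 9.9398.
n = log₂(9.9398) ≈ 3.3132 half-lives, so t½ = 22.4/3.3132 ≈ 6.7608 minutes.
From t = 32.7 to t = 37.6: 9.97 × (1/2)^((37.6−32.7)/6.7608) ≈ 6.0328 mg/L.

6.03 mg/L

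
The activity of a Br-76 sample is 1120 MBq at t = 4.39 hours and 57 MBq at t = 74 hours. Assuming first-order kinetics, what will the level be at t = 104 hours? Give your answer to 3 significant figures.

Over Δt = 74 − 4.39 = 69.61 hours, the level fell by a factor of 1120/57 ≈ 19.649.
n = log₂(19.649) ≈ 4.2964 half-lives, so t½ = 69.61/4.2964 ≈ 16.202 hours.
From t = 74 to t = 104: 57 × (1/2)^((104−74)/16.202) ≈ 15.794 MBq.

15.8 MBq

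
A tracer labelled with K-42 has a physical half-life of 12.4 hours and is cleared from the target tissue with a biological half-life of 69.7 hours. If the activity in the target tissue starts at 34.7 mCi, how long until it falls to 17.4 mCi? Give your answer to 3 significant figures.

1/t_eff = 1/t_phys + 1/t_biol = 1/12.4 + 1/69.7 = 0.094992 per hour.
t_eff = 12.4 × 69.7 / (12.4 + 69.7) ≈ 10.527 hours.
n = log₂(34.7/17.4) ≈ 0.99585; t = 0.99585 × 10.527 ≈ 10.483 hours.

10.5 hours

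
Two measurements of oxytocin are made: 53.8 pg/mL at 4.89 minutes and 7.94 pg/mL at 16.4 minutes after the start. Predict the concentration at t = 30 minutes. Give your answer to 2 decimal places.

Over Δt = 16.4 − 4.89 = 11.51 minutes, the level fell by a factor of 53.8/7.94 ≈ 6.7758.
n = log₂(6.7758) ≈ 2.7604 half-lives, so t½ = 11.51/2.7604 ≈ 4.1697 minutes.
From t = 16.4 to t = 30: 7.94 × (1/2)^((30−16.4)/4.1697) ≈ 0.82789 pg/mL.

0.83 pg/mL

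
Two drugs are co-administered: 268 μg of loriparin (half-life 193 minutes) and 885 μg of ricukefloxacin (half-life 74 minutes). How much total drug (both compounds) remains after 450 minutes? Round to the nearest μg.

66 μg

loriparin: 268 × (1/2)^(450/193) = 268 × (1/2)^2.3316 ≈ 53.242 μg.
ricukefloxacin: 885 × (1/2)^(450/74) = 885 × (1/2)^6.0811 ≈ 13.072 μg.
Total = 53.242 + 13.072 ≈ 66.314 μg.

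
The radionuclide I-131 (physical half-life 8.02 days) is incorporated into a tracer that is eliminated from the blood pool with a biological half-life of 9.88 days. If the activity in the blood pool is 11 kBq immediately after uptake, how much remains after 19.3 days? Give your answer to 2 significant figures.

0.54 kBq

1/t_eff = 1/t_phys + 1/t_biol = 1/8.02 + 1/9.88 = 0.2259 per day.
t_eff = 8.02 × 9.88 / (8.02 + 9.88) ≈ 4.4267 days.
Remaining = 11 × (1/2)^(19.3/4.4267) = 11 × (1/2)^4.3599 ≈ 0.5357 kBq.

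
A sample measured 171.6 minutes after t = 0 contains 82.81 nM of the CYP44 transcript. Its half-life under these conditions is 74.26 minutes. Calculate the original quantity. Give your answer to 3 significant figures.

Number of half-lives elapsed: n = 171.6/74.26 ≈ 2.3108.
A₀ = A × 2^n = 82.81 × 2^2.3108 = 82.81 × 4.9616 ≈ 410.87 nM.

411 nM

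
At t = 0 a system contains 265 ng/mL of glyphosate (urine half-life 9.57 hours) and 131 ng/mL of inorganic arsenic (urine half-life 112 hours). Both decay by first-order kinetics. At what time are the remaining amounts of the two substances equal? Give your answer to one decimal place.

Set 265·(1/2)^(t/9.57) = 131·(1/2)^(t/112).
Taking log₂: log₂(265/131) = t·(1/9.57 − 1/112).
log₂(2.0229) = 1.0164; 1/9.57 − 1/112 = 0.095565.
t = 1.0164 / 0.095565 ≈ 10.636 hours.

10.6 hours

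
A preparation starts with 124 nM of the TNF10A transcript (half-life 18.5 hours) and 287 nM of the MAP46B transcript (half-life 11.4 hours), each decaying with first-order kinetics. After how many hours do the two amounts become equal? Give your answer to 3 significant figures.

36.0 hours

Set 124·(1/2)^(t/18.5) = 287·(1/2)^(t/11.4).
Taking log₂: log₂(124/287) = t·(1/18.5 − 1/11.4).
log₂(0.43206) = -1.2107; 1/18.5 − 1/11.4 = -0.033665.
t = -1.2107 / -0.033665 ≈ 35.963 hours.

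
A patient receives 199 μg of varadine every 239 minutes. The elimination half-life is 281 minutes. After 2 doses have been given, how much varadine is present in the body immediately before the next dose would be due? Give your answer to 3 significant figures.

The 2 doses were given 478, 239 minutes ago.
Total = 199·(1/2)^(478/281) + 199·(1/2)^(239/281)
      = 61.204 + 110.36 ≈ 171.57 μg.

172 μg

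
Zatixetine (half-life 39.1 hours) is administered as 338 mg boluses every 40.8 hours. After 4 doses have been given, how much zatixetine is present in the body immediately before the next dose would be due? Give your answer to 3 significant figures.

301 mg

The 4 doses were given 163.2, 122.4, 81.6, 40.8 hours ago.
Total = 338·(1/2)^(163.2/39.1) + 338·(1/2)^(122.4/39.1) + 338·(1/2)^(81.6/39.1) + 338·(1/2)^(40.8/39.1)
      = 18.726 + 38.598 + 79.557 + 163.98 ≈ 300.86 mg.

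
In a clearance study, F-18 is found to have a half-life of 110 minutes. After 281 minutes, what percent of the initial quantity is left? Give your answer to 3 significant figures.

17.0%

n = 281/110 ≈ 2.5545 half-lives.
Fraction remaining = (1/2)^2.5545 ≈ 0.17022, i.e. 17.022%.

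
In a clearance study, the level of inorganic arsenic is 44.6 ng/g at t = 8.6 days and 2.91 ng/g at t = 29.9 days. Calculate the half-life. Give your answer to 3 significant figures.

5.41 days

Over Δt = 29.9 − 8.6 = 21.3 days, the level fell by a factor of 44.6/2.91 ≈ 15.326.
n = log₂(15.326) ≈ 3.938 half-lives, so t½ = 21.3/3.938 ≈ 5.4089 days.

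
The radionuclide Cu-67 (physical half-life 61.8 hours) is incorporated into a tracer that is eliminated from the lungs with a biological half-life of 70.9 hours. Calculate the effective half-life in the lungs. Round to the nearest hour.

1/t_eff = 1/t_phys + 1/t_biol = 1/61.8 + 1/70.9 = 0.030286 per hour.
t_eff = 61.8 × 70.9 / (61.8 + 70.9) ≈ 33.019 hours.

33 hours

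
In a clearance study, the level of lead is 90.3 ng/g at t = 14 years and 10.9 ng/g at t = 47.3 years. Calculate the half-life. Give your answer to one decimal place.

Over Δt = 47.3 − 14 = 33.3 years, the level fell by a factor of 90.3/10.9 ≈ 8.2844.
n = log₂(8.2844) ≈ 3.0504 half-lives, so t½ = 33.3/3.0504 ≈ 10.917 years.

10.9 years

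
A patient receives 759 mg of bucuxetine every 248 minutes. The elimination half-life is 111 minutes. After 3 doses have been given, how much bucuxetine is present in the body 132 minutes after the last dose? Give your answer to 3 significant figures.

419 mg

The 3 doses were given 628, 380, 132 minutes ago.
Total = 759·(1/2)^(628/111) + 759·(1/2)^(380/111) + 759·(1/2)^(132/111)
      = 15.035 + 70.744 + 332.86 ≈ 418.64 mg.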